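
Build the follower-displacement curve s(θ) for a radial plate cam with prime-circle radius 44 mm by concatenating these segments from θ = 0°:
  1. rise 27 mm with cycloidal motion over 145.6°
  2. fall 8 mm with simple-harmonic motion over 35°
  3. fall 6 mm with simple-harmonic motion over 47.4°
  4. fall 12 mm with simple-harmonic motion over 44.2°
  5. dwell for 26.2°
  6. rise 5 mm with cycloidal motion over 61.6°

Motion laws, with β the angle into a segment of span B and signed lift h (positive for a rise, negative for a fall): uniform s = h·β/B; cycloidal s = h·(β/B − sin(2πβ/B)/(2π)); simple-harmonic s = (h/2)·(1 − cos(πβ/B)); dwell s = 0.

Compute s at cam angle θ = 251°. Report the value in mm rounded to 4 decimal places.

seg 1 [0°–145.6°] cycloidal, h=27: full span → s += 27 → s = 27.0000
seg 2 [145.6°–180.6°] simple-harmonic, h=-8: full span → s += -8 → s = 19.0000
seg 3 [180.6°–228°] simple-harmonic, h=-6: full span → s += -6 → s = 13.0000
seg 4 [228°–272.2°] simple-harmonic, h=-12: θ=251° here. β=23, B=44.2. -12/2·(1 − cos(π·0.5204)) = -6.3836 → s = 6.6164

6.6164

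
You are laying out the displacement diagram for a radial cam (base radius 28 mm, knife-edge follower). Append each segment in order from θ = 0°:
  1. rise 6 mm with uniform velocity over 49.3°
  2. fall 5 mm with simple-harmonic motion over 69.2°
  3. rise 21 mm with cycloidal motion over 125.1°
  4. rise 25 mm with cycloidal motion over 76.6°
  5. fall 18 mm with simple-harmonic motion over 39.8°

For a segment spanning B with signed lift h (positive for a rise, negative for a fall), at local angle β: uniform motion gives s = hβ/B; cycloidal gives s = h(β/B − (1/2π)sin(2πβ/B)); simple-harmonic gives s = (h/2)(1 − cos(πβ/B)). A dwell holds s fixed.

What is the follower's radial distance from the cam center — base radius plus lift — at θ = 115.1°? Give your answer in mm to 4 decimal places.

seg 1 [0°–49.3°] uniform, h=6: full span → s += 6 → s = 6.0000
seg 2 [49.3°–118.5°] simple-harmonic, h=-5: θ=115.1° here. β=65.8, B=69.2. -5/2·(1 − cos(π·0.9509)) = -4.9703 → s = 1.0297
radial distance = base radius + s = 28 + 1.0297 = 29.0297

29.0297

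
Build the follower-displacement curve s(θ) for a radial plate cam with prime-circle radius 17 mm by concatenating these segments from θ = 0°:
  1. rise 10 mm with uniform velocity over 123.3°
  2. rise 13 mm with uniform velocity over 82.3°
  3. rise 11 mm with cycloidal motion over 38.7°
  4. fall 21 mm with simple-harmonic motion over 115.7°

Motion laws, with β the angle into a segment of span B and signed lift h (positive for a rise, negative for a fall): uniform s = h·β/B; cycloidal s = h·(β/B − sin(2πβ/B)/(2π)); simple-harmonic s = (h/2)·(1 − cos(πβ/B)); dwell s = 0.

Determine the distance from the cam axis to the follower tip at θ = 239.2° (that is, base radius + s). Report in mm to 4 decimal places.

seg 1 [0°–123.3°] uniform, h=10: full span → s += 10 → s = 10.0000
seg 2 [123.3°–205.6°] uniform, h=13: full span → s += 13 → s = 23.0000
seg 3 [205.6°–244.3°] cycloidal, h=11: θ=239.2° here. β=33.6, B=38.7. 11·(0.8682 − sin(2π·0.8682)/(2π)) = 10.8399 → s = 33.8399
radial distance = base radius + s = 17 + 33.8399 = 50.8399

50.8399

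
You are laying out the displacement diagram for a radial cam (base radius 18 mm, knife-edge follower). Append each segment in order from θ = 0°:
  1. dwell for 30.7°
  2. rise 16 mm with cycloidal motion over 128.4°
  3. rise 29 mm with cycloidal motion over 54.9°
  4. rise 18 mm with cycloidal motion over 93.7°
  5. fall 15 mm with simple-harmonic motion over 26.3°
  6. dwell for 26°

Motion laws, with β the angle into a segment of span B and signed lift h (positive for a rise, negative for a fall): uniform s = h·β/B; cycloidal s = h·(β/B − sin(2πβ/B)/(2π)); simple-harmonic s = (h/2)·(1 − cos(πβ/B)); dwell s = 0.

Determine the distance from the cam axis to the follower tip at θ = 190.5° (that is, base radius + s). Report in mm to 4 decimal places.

seg 1 [0°–30.7°] dwell: s stays 0.0000
seg 2 [30.7°–159.1°] cycloidal, h=16: full span → s += 16 → s = 16.0000
seg 3 [159.1°–214°] cycloidal, h=29: θ=190.5° here. β=31.4, B=54.9. 29·(0.5719 − sin(2π·0.5719)/(2π)) = 18.6027 → s = 34.6027
radial distance = base radius + s = 18 + 34.6027 = 52.6027

52.6027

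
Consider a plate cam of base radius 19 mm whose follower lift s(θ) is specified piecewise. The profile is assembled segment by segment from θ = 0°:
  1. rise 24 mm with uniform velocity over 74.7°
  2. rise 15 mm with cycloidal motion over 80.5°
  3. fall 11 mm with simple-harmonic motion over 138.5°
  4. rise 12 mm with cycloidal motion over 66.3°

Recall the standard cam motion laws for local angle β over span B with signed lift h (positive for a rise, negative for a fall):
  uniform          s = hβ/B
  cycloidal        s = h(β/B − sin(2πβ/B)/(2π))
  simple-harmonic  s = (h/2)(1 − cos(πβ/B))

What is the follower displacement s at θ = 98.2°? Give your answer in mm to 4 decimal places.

seg 1 [0°–74.7°] uniform, h=24: full span → s += 24 → s = 24.0000
seg 2 [74.7°–155.2°] cycloidal, h=15: θ=98.2° here. β=23.5, B=80.5. 15·(0.2919 − sin(2π·0.2919)/(2π)) = 2.0739 → s = 26.0739

26.0739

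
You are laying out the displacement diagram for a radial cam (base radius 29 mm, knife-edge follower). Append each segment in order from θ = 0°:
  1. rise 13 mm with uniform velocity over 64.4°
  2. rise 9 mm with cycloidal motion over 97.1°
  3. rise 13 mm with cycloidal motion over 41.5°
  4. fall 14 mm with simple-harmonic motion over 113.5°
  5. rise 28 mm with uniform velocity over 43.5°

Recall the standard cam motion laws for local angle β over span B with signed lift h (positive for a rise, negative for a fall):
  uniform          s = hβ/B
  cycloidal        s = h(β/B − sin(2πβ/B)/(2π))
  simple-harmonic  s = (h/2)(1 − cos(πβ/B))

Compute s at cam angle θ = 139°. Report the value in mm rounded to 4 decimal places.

seg 1 [0°–64.4°] uniform, h=13: full span → s += 13 → s = 13.0000
seg 2 [64.4°–161.5°] cycloidal, h=9: θ=139° here. β=74.6, B=97.1. 9·(0.7683 − sin(2π·0.7683)/(2π)) = 8.3375 → s = 21.3375

21.3375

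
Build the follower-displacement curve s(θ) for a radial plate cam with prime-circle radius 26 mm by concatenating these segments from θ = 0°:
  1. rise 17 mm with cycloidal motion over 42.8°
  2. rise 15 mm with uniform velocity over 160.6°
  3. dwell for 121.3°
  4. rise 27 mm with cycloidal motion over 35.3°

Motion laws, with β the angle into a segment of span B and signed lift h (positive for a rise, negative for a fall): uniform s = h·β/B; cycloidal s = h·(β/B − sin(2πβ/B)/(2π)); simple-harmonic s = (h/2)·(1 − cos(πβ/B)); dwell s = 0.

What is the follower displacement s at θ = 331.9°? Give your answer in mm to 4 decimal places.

seg 1 [0°–42.8°] cycloidal, h=17: full span → s += 17 → s = 17.0000
seg 2 [42.8°–203.4°] uniform, h=15: full span → s += 15 → s = 32.0000
seg 3 [203.4°–324.7°] dwell: s stays 32.0000
seg 4 [324.7°–360°] cycloidal, h=27: θ=331.9° here. β=7.2, B=35.3. 27·(0.2040 − sin(2π·0.2040)/(2π)) = 1.3884 → s = 33.3884

33.3884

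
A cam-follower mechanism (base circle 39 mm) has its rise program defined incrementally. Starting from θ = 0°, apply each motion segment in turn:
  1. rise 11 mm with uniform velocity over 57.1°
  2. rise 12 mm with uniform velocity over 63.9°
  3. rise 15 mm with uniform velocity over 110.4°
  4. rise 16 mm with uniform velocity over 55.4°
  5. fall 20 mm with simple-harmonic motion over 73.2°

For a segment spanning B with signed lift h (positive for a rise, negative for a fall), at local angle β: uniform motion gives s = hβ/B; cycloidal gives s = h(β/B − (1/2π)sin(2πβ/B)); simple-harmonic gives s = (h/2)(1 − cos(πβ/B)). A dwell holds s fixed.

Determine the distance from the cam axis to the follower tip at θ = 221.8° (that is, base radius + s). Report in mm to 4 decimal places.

seg 1 [0°–57.1°] uniform, h=11: full span → s += 11 → s = 11.0000
seg 2 [57.1°–121°] uniform, h=12: full span → s += 12 → s = 23.0000
seg 3 [121°–231.4°] uniform, h=15: θ=221.8° here. β=100.8, B=110.4. 15·100.8/110.4 = 13.6957 → s = 36.6957
radial distance = base radius + s = 39 + 36.6957 = 75.6957

75.6957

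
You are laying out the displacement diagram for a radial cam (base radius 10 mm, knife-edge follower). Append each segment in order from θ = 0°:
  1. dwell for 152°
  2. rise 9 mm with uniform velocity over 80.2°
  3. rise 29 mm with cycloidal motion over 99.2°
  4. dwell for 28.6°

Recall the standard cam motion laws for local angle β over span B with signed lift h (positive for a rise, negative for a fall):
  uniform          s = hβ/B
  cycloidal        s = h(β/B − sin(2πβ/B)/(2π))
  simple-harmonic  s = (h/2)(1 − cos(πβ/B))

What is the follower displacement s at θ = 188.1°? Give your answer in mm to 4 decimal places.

seg 1 [0°–152°] dwell: s stays 0.0000
seg 2 [152°–232.2°] uniform, h=9: θ=188.1° here. β=36.1, B=80.2. 9·36.1/80.2 = 4.0511 → s = 4.0511

4.0511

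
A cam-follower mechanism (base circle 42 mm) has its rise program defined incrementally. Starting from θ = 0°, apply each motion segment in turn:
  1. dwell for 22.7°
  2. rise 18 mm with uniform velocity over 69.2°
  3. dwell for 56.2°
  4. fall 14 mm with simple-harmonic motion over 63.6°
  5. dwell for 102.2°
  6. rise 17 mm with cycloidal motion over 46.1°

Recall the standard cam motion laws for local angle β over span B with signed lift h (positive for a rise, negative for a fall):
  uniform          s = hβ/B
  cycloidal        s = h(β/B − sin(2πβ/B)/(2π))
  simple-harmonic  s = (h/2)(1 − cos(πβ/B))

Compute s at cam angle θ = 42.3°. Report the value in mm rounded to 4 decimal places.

seg 1 [0°–22.7°] dwell: s stays 0.0000
seg 2 [22.7°–91.9°] uniform, h=18: θ=42.3° here. β=19.6, B=69.2. 18·19.6/69.2 = 5.0983 → s = 5.0983

5.0983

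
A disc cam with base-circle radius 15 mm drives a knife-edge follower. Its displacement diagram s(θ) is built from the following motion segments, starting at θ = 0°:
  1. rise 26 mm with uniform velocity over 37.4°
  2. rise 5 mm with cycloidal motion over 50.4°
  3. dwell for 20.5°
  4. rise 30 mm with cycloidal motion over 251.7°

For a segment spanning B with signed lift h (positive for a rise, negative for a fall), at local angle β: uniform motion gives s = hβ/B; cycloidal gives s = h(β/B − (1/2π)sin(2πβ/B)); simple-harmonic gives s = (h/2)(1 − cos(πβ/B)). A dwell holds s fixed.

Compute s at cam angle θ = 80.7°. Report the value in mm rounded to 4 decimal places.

seg 1 [0°–37.4°] uniform, h=26: full span → s += 26 → s = 26.0000
seg 2 [37.4°–87.8°] cycloidal, h=5: θ=80.7° here. β=43.3, B=50.4. 5·(0.8591 − sin(2π·0.8591)/(2π)) = 4.9116 → s = 30.9116

30.9116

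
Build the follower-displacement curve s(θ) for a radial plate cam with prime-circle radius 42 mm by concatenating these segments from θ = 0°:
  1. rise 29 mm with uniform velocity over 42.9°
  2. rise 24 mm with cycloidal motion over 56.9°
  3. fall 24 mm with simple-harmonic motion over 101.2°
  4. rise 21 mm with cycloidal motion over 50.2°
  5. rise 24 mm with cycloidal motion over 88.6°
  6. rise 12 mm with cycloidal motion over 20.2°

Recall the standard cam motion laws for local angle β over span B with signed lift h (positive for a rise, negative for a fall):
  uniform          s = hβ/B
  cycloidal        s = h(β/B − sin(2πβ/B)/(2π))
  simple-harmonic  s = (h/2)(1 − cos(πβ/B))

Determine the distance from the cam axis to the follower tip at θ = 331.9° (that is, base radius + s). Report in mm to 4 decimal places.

seg 1 [0°–42.9°] uniform, h=29: full span → s += 29 → s = 29.0000
seg 2 [42.9°–99.8°] cycloidal, h=24: full span → s += 24 → s = 53.0000
seg 3 [99.8°–201°] simple-harmonic, h=-24: full span → s += -24 → s = 29.0000
seg 4 [201°–251.2°] cycloidal, h=21: full span → s += 21 → s = 50.0000
seg 5 [251.2°–339.8°] cycloidal, h=24: θ=331.9° here. β=80.7, B=88.6. 24·(0.9108 − sin(2π·0.9108)/(2π)) = 23.8898 → s = 73.8898
radial distance = base radius + s = 42 + 73.8898 = 115.8898

115.8898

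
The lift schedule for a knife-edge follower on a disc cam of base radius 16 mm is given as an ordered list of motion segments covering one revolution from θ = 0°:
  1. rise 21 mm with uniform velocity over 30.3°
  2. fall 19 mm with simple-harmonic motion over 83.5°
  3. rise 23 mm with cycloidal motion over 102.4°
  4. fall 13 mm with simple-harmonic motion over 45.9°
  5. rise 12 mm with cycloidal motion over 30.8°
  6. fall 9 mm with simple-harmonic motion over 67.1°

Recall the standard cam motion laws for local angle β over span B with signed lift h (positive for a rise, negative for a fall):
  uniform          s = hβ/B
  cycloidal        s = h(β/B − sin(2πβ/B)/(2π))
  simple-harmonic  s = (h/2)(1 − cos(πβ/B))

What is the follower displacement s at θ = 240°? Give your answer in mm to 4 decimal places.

seg 1 [0°–30.3°] uniform, h=21: full span → s += 21 → s = 21.0000
seg 2 [30.3°–113.8°] simple-harmonic, h=-19: full span → s += -19 → s = 2.0000
seg 3 [113.8°–216.2°] cycloidal, h=23: full span → s += 23 → s = 25.0000
seg 4 [216.2°–262.1°] simple-harmonic, h=-13: θ=240° here. β=23.8, B=45.9. -13/2·(1 − cos(π·0.5185)) = -6.8779 → s = 18.1221

18.1221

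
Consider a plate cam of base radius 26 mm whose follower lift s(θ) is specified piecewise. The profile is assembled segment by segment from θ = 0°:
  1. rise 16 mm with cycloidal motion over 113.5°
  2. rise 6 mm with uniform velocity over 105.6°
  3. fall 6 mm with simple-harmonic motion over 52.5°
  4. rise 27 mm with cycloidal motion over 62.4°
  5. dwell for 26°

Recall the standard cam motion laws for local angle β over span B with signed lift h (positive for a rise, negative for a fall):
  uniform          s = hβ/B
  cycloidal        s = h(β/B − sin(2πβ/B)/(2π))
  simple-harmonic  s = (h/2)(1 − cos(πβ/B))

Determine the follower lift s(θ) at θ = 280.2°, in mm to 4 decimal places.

seg 1 [0°–113.5°] cycloidal, h=16: full span → s += 16 → s = 16.0000
seg 2 [113.5°–219.1°] uniform, h=6: full span → s += 6 → s = 22.0000
seg 3 [219.1°–271.6°] simple-harmonic, h=-6: full span → s += -6 → s = 16.0000
seg 4 [271.6°–334°] cycloidal, h=27: θ=280.2° here. β=8.6, B=62.4. 27·(0.1378 − sin(2π·0.1378)/(2π)) = 0.4479 → s = 16.4479

16.4479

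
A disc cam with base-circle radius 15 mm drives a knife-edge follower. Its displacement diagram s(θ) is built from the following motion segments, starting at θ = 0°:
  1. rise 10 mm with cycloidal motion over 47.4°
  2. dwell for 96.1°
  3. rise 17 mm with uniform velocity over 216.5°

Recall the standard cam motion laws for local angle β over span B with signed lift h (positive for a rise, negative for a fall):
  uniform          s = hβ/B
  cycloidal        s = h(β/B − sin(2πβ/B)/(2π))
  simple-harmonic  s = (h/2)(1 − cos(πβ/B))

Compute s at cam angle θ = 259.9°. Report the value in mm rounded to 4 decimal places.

seg 1 [0°–47.4°] cycloidal, h=10: full span → s += 10 → s = 10.0000
seg 2 [47.4°–143.5°] dwell: s stays 10.0000
seg 3 [143.5°–360°] uniform, h=17: θ=259.9° here. β=116.4, B=216.5. 17·116.4/216.5 = 9.1400 → s = 19.1400

19.1400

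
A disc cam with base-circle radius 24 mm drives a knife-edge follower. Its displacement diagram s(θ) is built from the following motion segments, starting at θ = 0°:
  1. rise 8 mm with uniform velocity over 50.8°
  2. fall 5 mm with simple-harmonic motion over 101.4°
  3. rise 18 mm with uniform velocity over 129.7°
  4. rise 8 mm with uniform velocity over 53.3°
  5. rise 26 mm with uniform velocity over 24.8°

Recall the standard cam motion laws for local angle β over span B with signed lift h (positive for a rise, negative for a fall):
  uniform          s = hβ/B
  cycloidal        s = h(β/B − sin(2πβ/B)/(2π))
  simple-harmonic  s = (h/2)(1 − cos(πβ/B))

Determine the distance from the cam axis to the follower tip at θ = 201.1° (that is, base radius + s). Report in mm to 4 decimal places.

seg 1 [0°–50.8°] uniform, h=8: full span → s += 8 → s = 8.0000
seg 2 [50.8°–152.2°] simple-harmonic, h=-5: full span → s += -5 → s = 3.0000
seg 3 [152.2°–281.9°] uniform, h=18: θ=201.1° here. β=48.9, B=129.7. 18·48.9/129.7 = 6.7864 → s = 9.7864
radial distance = base radius + s = 24 + 9.7864 = 33.7864

33.7864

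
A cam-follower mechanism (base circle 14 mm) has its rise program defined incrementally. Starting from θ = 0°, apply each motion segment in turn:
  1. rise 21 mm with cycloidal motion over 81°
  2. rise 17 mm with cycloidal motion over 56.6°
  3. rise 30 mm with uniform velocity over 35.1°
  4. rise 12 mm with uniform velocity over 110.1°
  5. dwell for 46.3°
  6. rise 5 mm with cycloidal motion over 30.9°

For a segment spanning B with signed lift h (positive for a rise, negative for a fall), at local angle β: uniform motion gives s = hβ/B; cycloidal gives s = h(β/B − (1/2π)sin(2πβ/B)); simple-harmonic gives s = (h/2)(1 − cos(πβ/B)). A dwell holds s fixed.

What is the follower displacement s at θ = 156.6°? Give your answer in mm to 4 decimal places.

seg 1 [0°–81°] cycloidal, h=21: full span → s += 21 → s = 21.0000
seg 2 [81°–137.6°] cycloidal, h=17: full span → s += 17 → s = 38.0000
seg 3 [137.6°–172.7°] uniform, h=30: θ=156.6° here. β=19, B=35.1. 30·19/35.1 = 16.2393 → s = 54.2393

54.2393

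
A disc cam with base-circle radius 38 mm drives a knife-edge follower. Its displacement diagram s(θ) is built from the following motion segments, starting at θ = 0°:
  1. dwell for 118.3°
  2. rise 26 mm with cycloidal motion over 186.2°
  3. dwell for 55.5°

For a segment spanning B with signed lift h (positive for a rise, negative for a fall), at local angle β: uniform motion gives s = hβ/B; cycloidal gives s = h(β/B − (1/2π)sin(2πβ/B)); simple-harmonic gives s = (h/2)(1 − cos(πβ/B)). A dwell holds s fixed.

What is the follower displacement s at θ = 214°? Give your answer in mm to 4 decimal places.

seg 1 [0°–118.3°] dwell: s stays 0.0000
seg 2 [118.3°–304.5°] cycloidal, h=26: θ=214° here. β=95.7, B=186.2. 26·(0.5140 − sin(2π·0.5140)/(2π)) = 13.7256 → s = 13.7256

13.7256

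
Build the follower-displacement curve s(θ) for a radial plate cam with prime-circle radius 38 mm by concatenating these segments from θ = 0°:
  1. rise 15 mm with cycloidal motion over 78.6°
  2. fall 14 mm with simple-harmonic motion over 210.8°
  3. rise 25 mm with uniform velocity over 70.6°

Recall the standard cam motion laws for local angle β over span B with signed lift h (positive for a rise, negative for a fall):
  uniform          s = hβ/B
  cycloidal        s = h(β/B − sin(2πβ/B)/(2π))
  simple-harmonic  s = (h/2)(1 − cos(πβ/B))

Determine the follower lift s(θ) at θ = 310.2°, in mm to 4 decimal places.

seg 1 [0°–78.6°] cycloidal, h=15: full span → s += 15 → s = 15.0000
seg 2 [78.6°–289.4°] simple-harmonic, h=-14: full span → s += -14 → s = 1.0000
seg 3 [289.4°–360°] uniform, h=25: θ=310.2° here. β=20.8, B=70.6. 25·20.8/70.6 = 7.3654 → s = 8.3654

8.3654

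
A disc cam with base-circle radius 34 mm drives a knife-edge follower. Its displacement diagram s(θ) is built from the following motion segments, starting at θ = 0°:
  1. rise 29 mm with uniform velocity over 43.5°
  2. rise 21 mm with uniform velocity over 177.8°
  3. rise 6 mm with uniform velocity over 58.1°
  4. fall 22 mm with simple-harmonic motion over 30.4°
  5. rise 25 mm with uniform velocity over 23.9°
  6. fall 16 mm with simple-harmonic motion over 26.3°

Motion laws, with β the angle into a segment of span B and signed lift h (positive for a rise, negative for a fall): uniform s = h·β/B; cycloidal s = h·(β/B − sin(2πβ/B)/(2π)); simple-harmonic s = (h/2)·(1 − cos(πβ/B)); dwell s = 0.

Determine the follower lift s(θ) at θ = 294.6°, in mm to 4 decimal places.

seg 1 [0°–43.5°] uniform, h=29: full span → s += 29 → s = 29.0000
seg 2 [43.5°–221.3°] uniform, h=21: full span → s += 21 → s = 50.0000
seg 3 [221.3°–279.4°] uniform, h=6: full span → s += 6 → s = 56.0000
seg 4 [279.4°–309.8°] simple-harmonic, h=-22: θ=294.6° here. β=15.2, B=30.4. -22/2·(1 − cos(π·0.5000)) = -11.0000 → s = 45.0000

45.0000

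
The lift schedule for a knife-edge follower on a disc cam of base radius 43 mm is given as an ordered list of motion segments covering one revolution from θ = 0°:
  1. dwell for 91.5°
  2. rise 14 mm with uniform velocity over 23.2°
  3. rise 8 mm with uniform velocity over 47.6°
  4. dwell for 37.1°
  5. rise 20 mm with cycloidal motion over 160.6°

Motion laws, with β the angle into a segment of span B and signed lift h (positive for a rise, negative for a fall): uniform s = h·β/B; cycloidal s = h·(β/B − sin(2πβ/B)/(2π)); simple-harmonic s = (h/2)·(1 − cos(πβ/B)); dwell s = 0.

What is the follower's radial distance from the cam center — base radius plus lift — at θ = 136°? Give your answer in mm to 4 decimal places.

seg 1 [0°–91.5°] dwell: s stays 0.0000
seg 2 [91.5°–114.7°] uniform, h=14: full span → s += 14 → s = 14.0000
seg 3 [114.7°–162.3°] uniform, h=8: θ=136° here. β=21.3, B=47.6. 8·21.3/47.6 = 3.5798 → s = 17.5798
radial distance = base radius + s = 43 + 17.5798 = 60.5798

60.5798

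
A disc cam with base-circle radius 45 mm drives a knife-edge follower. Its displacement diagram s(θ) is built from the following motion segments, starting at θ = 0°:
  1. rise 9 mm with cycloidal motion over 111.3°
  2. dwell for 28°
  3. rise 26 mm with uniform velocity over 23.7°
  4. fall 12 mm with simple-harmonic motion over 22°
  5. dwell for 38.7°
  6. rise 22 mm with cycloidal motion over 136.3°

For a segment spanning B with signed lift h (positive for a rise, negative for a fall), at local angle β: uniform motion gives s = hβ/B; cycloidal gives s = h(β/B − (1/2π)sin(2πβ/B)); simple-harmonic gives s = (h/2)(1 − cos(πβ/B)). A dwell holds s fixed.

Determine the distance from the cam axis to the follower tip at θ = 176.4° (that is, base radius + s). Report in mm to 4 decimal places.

seg 1 [0°–111.3°] cycloidal, h=9: full span → s += 9 → s = 9.0000
seg 2 [111.3°–139.3°] dwell: s stays 9.0000
seg 3 [139.3°–163°] uniform, h=26: full span → s += 26 → s = 35.0000
seg 4 [163°–185°] simple-harmonic, h=-12: θ=176.4° here. β=13.4, B=22. -12/2·(1 − cos(π·0.6091)) = -8.0163 → s = 26.9837
radial distance = base radius + s = 45 + 26.9837 = 71.9837

71.9837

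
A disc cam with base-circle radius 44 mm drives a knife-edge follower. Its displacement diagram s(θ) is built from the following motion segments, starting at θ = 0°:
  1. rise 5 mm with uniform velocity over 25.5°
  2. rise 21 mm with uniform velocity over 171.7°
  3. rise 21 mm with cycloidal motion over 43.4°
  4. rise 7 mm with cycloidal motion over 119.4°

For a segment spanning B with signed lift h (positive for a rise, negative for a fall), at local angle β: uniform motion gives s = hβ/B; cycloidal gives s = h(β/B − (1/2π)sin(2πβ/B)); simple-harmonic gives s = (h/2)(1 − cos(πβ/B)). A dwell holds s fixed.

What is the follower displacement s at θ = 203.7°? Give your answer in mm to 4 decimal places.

seg 1 [0°–25.5°] uniform, h=5: full span → s += 5 → s = 5.0000
seg 2 [25.5°–197.2°] uniform, h=21: full span → s += 21 → s = 26.0000
seg 3 [197.2°–240.6°] cycloidal, h=21: θ=203.7° here. β=6.5, B=43.4. 21·(0.1498 − sin(2π·0.1498)/(2π)) = 0.4441 → s = 26.4441

26.4441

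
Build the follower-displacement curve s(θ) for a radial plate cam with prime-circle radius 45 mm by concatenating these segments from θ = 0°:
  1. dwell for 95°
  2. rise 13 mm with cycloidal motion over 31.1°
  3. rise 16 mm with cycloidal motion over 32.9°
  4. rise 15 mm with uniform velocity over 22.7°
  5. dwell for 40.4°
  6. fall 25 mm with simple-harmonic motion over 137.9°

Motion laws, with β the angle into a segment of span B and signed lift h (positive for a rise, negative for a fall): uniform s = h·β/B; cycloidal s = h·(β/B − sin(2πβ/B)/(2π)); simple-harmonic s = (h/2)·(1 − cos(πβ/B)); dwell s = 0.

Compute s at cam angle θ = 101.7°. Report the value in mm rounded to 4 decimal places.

seg 1 [0°–95°] dwell: s stays 0.0000
seg 2 [95°–126.1°] cycloidal, h=13: θ=101.7° here. β=6.7, B=31.1. 13·(0.2154 − sin(2π·0.2154)/(2π)) = 0.7802 → s = 0.7802

0.7802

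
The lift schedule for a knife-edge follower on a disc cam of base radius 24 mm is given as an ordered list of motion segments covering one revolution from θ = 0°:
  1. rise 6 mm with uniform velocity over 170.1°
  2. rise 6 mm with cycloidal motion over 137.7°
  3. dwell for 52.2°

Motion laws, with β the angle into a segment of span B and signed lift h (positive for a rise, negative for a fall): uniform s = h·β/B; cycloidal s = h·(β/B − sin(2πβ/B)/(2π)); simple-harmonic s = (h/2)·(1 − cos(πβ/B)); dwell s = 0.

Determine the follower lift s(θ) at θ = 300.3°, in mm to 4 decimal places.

seg 1 [0°–170.1°] uniform, h=6: full span → s += 6 → s = 6.0000
seg 2 [170.1°–307.8°] cycloidal, h=6: θ=300.3° here. β=130.2, B=137.7. 6·(0.9455 − sin(2π·0.9455)/(2π)) = 5.9937 → s = 11.9937

11.9937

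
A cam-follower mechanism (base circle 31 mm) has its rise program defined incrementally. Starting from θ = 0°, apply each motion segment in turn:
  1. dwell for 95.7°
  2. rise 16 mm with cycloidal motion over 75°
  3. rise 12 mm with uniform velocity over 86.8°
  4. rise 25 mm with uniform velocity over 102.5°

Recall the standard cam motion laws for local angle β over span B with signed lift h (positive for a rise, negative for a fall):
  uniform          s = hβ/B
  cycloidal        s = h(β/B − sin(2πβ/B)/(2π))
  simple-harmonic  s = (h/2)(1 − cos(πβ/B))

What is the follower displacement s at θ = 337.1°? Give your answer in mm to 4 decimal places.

seg 1 [0°–95.7°] dwell: s stays 0.0000
seg 2 [95.7°–170.7°] cycloidal, h=16: full span → s += 16 → s = 16.0000
seg 3 [170.7°–257.5°] uniform, h=12: full span → s += 12 → s = 28.0000
seg 4 [257.5°–360°] uniform, h=25: θ=337.1° here. β=79.6, B=102.5. 25·79.6/102.5 = 19.4146 → s = 47.4146

47.4146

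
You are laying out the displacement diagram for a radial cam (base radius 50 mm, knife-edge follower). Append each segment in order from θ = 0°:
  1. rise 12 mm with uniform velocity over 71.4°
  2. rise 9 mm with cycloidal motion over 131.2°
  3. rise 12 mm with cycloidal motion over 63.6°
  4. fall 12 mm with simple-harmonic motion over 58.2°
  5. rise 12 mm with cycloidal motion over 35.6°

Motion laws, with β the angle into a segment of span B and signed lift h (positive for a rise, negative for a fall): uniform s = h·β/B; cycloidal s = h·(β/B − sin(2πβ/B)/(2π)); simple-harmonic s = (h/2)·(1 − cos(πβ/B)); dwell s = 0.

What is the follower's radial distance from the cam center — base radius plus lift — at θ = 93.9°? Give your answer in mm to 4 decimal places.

seg 1 [0°–71.4°] uniform, h=12: full span → s += 12 → s = 12.0000
seg 2 [71.4°–202.6°] cycloidal, h=9: θ=93.9° here. β=22.5, B=131.2. 9·(0.1715 − sin(2π·0.1715)/(2π)) = 0.2818 → s = 12.2818
radial distance = base radius + s = 50 + 12.2818 = 62.2818

62.2818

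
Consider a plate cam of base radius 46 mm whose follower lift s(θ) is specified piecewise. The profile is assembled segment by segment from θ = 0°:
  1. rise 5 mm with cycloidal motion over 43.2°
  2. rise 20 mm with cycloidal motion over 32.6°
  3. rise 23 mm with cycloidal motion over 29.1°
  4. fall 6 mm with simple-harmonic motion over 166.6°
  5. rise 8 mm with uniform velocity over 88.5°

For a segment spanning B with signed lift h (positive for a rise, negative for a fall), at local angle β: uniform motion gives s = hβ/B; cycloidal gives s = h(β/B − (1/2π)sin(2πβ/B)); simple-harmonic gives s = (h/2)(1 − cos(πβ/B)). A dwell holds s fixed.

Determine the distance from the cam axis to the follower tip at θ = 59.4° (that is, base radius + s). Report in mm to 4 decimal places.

seg 1 [0°–43.2°] cycloidal, h=5: full span → s += 5 → s = 5.0000
seg 2 [43.2°–75.8°] cycloidal, h=20: θ=59.4° here. β=16.2, B=32.6. 20·(0.4969 − sin(2π·0.4969)/(2π)) = 9.8773 → s = 14.8773
radial distance = base radius + s = 46 + 14.8773 = 60.8773

60.8773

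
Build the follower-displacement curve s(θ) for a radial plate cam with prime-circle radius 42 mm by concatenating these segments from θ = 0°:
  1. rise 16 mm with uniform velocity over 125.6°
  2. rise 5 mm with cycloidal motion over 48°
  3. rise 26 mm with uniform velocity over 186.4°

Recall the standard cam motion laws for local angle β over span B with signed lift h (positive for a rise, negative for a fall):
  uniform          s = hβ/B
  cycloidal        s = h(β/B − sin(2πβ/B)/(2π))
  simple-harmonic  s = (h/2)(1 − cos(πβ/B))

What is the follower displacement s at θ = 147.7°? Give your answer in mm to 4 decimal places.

seg 1 [0°–125.6°] uniform, h=16: full span → s += 16 → s = 16.0000
seg 2 [125.6°–173.6°] cycloidal, h=5: θ=147.7° here. β=22.1, B=48. 5·(0.4604 − sin(2π·0.4604)/(2π)) = 2.1062 → s = 18.1062

18.1062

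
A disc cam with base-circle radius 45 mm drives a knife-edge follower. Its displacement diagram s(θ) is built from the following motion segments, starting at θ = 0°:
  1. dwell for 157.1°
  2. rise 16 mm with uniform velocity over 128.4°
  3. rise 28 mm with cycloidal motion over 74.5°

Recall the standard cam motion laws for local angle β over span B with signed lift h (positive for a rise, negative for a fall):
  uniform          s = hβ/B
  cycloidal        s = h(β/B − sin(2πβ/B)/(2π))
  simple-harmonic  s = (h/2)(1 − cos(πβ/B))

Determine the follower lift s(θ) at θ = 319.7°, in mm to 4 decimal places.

seg 1 [0°–157.1°] dwell: s stays 0.0000
seg 2 [157.1°–285.5°] uniform, h=16: full span → s += 16 → s = 16.0000
seg 3 [285.5°–360°] cycloidal, h=28: θ=319.7° here. β=34.2, B=74.5. 28·(0.4591 − sin(2π·0.4591)/(2π)) = 11.7200 → s = 27.7200

27.7200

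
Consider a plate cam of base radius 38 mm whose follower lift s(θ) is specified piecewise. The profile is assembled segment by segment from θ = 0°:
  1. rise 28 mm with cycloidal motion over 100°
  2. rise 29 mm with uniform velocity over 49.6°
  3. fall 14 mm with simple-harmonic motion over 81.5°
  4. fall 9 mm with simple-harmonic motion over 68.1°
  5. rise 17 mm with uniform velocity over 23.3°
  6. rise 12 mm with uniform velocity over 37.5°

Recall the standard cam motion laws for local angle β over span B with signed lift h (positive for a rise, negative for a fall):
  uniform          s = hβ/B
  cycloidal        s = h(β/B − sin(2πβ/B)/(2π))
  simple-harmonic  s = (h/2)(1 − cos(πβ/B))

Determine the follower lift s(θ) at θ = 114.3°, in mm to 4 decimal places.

seg 1 [0°–100°] cycloidal, h=28: full span → s += 28 → s = 28.0000
seg 2 [100°–149.6°] uniform, h=29: θ=114.3° here. β=14.3, B=49.6. 29·14.3/49.6 = 8.3609 → s = 36.3609

36.3609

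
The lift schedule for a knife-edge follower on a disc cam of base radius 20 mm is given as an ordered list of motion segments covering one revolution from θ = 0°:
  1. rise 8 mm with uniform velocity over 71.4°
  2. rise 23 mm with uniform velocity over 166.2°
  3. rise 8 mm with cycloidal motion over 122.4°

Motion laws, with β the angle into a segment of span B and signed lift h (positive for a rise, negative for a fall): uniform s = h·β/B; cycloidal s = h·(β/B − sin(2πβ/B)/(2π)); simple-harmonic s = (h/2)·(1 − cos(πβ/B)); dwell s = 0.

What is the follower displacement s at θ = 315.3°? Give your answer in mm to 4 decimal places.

seg 1 [0°–71.4°] uniform, h=8: full span → s += 8 → s = 8.0000
seg 2 [71.4°–237.6°] uniform, h=23: full span → s += 23 → s = 31.0000
seg 3 [237.6°–360°] cycloidal, h=8: θ=315.3° here. β=77.7, B=122.4. 8·(0.6348 − sin(2π·0.6348)/(2π)) = 6.0325 → s = 37.0325

37.0325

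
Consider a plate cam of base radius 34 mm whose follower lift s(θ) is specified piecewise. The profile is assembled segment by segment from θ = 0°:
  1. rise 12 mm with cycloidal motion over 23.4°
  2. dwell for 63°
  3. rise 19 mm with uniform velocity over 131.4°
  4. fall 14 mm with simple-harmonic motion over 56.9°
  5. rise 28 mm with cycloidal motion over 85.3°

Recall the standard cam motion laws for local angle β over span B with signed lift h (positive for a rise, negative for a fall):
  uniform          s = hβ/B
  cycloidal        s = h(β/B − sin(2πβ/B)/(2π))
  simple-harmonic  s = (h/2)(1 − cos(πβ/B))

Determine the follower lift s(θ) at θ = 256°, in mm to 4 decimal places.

seg 1 [0°–23.4°] cycloidal, h=12: full span → s += 12 → s = 12.0000
seg 2 [23.4°–86.4°] dwell: s stays 12.0000
seg 3 [86.4°–217.8°] uniform, h=19: full span → s += 19 → s = 31.0000
seg 4 [217.8°–274.7°] simple-harmonic, h=-14: θ=256° here. β=38.2, B=56.9. -14/2·(1 − cos(π·0.6714)) = -10.5889 → s = 20.4111

20.4111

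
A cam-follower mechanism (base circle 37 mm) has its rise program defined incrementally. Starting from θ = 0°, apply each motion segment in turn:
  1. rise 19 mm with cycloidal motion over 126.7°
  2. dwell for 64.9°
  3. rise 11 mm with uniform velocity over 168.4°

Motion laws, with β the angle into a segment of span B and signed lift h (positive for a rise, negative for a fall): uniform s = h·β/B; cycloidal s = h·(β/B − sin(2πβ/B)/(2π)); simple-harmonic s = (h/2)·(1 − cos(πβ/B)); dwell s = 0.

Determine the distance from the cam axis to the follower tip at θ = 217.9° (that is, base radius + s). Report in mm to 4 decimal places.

seg 1 [0°–126.7°] cycloidal, h=19: full span → s += 19 → s = 19.0000
seg 2 [126.7°–191.6°] dwell: s stays 19.0000
seg 3 [191.6°–360°] uniform, h=11: θ=217.9° here. β=26.3, B=168.4. 11·26.3/168.4 = 1.7179 → s = 20.7179
radial distance = base radius + s = 37 + 20.7179 = 57.7179

57.7179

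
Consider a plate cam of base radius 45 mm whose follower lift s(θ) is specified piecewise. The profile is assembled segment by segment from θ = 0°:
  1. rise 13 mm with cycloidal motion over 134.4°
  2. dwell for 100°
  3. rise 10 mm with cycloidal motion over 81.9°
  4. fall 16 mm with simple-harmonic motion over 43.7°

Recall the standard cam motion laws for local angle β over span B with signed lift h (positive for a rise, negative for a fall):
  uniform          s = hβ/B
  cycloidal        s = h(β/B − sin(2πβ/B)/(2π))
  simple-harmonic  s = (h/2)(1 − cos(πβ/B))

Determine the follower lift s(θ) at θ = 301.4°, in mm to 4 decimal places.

seg 1 [0°–134.4°] cycloidal, h=13: full span → s += 13 → s = 13.0000
seg 2 [134.4°–234.4°] dwell: s stays 13.0000
seg 3 [234.4°–316.3°] cycloidal, h=10: θ=301.4° here. β=67, B=81.9. 10·(0.8181 − sin(2π·0.8181)/(2π)) = 9.6289 → s = 22.6289

22.6289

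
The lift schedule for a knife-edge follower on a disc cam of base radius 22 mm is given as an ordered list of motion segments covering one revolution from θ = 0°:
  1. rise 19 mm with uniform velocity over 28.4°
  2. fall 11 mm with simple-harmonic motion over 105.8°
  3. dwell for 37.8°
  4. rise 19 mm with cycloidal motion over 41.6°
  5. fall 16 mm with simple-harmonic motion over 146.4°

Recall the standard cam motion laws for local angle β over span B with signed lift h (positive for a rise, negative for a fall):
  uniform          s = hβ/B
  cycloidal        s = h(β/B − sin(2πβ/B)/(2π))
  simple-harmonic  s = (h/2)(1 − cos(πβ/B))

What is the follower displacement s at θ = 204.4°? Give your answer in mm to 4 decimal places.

seg 1 [0°–28.4°] uniform, h=19: full span → s += 19 → s = 19.0000
seg 2 [28.4°–134.2°] simple-harmonic, h=-11: full span → s += -11 → s = 8.0000
seg 3 [134.2°–172°] dwell: s stays 8.0000
seg 4 [172°–213.6°] cycloidal, h=19: θ=204.4° here. β=32.4, B=41.6. 19·(0.7788 − sin(2π·0.7788)/(2π)) = 17.7725 → s = 25.7725

25.7725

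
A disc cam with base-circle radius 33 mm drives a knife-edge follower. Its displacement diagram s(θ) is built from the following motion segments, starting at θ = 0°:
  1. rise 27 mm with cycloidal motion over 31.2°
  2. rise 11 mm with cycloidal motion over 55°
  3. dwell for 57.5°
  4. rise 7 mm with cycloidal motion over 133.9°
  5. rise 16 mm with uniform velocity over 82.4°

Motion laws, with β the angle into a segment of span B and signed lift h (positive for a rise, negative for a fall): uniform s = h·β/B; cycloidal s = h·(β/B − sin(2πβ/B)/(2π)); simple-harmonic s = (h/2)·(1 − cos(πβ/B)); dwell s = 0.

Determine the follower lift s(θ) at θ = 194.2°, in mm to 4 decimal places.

seg 1 [0°–31.2°] cycloidal, h=27: full span → s += 27 → s = 27.0000
seg 2 [31.2°–86.2°] cycloidal, h=11: full span → s += 11 → s = 38.0000
seg 3 [86.2°–143.7°] dwell: s stays 38.0000
seg 4 [143.7°–277.6°] cycloidal, h=7: θ=194.2° here. β=50.5, B=133.9. 7·(0.3771 − sin(2π·0.3771)/(2π)) = 1.8630 → s = 39.8630

39.8630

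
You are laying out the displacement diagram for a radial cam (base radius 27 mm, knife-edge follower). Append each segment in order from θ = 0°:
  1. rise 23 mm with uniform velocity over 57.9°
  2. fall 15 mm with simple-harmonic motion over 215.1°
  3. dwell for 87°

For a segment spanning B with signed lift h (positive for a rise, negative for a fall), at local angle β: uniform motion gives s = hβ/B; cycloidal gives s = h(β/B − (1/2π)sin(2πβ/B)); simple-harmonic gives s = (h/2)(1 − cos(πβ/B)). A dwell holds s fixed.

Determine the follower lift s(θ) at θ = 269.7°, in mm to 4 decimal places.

seg 1 [0°–57.9°] uniform, h=23: full span → s += 23 → s = 23.0000
seg 2 [57.9°–273°] simple-harmonic, h=-15: θ=269.7° here. β=211.8, B=215.1. -15/2·(1 − cos(π·0.9847)) = -14.9913 → s = 8.0087

8.0087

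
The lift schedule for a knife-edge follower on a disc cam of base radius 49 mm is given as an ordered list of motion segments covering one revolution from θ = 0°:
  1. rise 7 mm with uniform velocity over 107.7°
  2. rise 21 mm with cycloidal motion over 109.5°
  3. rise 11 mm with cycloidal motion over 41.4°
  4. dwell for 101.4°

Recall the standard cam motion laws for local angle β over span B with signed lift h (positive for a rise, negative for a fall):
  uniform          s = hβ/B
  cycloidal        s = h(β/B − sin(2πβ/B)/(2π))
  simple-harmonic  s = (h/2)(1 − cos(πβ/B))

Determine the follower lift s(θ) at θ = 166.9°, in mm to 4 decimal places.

seg 1 [0°–107.7°] uniform, h=7: full span → s += 7 → s = 7.0000
seg 2 [107.7°–217.2°] cycloidal, h=21: θ=166.9° here. β=59.2, B=109.5. 21·(0.5406 − sin(2π·0.5406)/(2π)) = 12.1976 → s = 19.1976

19.1976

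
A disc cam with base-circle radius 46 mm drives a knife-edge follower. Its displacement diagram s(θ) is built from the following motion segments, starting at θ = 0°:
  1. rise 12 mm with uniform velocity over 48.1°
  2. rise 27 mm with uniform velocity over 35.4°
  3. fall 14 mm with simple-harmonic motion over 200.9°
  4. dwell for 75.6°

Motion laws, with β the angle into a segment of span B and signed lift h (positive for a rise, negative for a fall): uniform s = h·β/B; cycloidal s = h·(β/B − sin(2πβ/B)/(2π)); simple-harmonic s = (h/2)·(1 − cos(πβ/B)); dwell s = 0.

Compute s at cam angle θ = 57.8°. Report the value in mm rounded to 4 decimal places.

seg 1 [0°–48.1°] uniform, h=12: full span → s += 12 → s = 12.0000
seg 2 [48.1°–83.5°] uniform, h=27: θ=57.8° here. β=9.7, B=35.4. 27·9.7/35.4 = 7.3983 → s = 19.3983

19.3983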